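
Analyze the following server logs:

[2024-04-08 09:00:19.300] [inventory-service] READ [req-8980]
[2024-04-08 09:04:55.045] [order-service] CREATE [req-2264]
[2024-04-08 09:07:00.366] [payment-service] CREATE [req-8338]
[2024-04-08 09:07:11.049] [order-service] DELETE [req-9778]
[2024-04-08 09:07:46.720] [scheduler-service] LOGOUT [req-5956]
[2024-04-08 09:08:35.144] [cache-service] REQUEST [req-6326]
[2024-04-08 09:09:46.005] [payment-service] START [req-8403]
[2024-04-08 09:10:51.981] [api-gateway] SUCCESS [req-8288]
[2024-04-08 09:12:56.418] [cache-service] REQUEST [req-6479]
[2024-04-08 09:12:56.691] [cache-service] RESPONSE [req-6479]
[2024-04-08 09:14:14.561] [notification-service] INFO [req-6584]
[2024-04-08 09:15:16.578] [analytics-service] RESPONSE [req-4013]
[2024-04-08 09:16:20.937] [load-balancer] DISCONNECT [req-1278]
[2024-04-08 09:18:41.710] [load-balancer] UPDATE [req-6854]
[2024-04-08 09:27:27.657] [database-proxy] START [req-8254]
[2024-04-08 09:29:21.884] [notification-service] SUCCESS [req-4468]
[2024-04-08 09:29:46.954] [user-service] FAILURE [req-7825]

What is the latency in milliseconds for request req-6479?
273

To calculate latency:

1. Find REQUEST with id req-6479: 2024-04-08 09:12:56.418
2. Find RESPONSE with id req-6479: 2024-04-08 09:12:56.691
3. Latency: 2024-04-08 09:12:56.691 - 2024-04-08 09:12:56.418 = 273ms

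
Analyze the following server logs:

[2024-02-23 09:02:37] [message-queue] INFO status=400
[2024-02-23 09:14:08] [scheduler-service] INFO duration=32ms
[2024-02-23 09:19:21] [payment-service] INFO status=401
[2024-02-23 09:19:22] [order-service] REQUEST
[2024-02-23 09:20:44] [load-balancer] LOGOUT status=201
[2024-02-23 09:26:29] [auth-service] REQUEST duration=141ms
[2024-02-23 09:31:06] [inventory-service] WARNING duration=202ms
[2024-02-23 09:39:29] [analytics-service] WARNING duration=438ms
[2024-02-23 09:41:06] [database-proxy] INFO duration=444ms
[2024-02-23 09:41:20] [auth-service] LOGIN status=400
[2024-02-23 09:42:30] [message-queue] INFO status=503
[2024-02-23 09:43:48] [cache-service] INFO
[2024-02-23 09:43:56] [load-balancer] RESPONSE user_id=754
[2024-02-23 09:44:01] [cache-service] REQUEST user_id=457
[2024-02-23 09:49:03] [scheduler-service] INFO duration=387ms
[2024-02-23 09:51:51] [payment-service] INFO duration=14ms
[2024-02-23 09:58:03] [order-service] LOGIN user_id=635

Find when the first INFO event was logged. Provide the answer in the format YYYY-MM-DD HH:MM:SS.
2024-02-23 09:02:37

To find the first event:

1. Filter for all INFO events
2. Sort by timestamp
3. Select the first one
4. Timestamp: 2024-02-23 09:02:37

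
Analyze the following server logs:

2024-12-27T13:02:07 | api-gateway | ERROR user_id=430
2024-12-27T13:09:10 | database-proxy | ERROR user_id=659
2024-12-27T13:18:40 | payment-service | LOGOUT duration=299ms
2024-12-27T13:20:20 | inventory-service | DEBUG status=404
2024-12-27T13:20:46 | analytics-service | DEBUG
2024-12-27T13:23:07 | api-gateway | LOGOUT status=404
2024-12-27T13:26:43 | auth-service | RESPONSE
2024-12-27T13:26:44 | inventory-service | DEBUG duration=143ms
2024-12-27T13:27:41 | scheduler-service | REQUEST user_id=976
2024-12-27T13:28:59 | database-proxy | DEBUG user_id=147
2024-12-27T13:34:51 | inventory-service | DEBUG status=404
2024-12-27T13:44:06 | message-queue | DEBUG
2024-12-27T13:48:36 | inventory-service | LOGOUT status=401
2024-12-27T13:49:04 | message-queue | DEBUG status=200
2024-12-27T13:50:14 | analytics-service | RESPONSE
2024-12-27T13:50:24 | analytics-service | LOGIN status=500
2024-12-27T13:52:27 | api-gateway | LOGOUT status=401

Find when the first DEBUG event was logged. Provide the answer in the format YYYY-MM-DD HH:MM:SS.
2024-12-27 13:20:20

To find the first event:

1. Filter for all DEBUG events
2. Sort by timestamp
3. Select the first one
4. Timestamp: 2024-12-27 13:20:20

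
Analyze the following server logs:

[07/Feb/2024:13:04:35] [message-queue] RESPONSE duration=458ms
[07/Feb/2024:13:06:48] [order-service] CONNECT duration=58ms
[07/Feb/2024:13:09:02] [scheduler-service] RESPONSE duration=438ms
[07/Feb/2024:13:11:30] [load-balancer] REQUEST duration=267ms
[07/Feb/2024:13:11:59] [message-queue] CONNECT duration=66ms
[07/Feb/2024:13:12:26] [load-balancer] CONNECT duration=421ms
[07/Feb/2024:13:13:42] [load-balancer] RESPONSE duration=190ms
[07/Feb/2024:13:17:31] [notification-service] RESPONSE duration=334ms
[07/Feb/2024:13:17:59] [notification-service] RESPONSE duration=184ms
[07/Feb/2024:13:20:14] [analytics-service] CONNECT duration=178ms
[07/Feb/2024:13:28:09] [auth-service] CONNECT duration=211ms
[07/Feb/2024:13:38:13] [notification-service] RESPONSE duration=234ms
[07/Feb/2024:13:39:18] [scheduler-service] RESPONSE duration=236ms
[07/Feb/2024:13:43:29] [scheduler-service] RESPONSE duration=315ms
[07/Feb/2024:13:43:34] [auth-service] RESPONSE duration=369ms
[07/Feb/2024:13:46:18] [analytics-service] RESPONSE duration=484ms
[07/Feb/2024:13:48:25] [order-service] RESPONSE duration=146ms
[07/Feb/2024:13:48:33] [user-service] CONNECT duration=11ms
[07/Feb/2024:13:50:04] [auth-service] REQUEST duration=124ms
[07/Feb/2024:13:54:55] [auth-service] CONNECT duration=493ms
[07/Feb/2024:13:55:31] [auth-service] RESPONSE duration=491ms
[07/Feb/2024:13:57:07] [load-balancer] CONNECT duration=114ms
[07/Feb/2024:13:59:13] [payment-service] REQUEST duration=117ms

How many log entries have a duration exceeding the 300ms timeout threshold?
9

To count timeouts:

1. Threshold: 300ms
2. Extract duration from each log entry
3. Count entries where duration > 300
4. Timeout count: 9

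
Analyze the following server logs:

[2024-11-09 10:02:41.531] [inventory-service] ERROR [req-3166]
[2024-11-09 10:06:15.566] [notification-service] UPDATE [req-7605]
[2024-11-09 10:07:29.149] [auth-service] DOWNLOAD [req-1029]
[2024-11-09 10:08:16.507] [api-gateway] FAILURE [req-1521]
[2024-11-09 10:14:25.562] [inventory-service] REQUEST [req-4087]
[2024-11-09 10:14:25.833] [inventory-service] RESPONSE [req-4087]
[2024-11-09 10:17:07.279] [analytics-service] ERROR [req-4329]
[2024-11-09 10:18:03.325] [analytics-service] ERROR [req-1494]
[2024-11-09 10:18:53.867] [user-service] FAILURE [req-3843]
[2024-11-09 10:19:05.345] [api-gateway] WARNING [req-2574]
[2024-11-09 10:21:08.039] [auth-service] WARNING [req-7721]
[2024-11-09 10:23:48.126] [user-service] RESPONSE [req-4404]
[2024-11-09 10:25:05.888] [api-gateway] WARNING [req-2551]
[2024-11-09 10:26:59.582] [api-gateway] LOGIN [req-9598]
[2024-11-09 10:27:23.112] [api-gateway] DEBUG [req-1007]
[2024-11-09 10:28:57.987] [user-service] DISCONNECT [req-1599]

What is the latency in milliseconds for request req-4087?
271

To calculate latency:

1. Find REQUEST with id req-4087: 2024-11-09 10:14:25.562
2. Find RESPONSE with id req-4087: 2024-11-09 10:14:25.833
3. Latency: 2024-11-09 10:14:25.833 - 2024-11-09 10:14:25.562 = 271ms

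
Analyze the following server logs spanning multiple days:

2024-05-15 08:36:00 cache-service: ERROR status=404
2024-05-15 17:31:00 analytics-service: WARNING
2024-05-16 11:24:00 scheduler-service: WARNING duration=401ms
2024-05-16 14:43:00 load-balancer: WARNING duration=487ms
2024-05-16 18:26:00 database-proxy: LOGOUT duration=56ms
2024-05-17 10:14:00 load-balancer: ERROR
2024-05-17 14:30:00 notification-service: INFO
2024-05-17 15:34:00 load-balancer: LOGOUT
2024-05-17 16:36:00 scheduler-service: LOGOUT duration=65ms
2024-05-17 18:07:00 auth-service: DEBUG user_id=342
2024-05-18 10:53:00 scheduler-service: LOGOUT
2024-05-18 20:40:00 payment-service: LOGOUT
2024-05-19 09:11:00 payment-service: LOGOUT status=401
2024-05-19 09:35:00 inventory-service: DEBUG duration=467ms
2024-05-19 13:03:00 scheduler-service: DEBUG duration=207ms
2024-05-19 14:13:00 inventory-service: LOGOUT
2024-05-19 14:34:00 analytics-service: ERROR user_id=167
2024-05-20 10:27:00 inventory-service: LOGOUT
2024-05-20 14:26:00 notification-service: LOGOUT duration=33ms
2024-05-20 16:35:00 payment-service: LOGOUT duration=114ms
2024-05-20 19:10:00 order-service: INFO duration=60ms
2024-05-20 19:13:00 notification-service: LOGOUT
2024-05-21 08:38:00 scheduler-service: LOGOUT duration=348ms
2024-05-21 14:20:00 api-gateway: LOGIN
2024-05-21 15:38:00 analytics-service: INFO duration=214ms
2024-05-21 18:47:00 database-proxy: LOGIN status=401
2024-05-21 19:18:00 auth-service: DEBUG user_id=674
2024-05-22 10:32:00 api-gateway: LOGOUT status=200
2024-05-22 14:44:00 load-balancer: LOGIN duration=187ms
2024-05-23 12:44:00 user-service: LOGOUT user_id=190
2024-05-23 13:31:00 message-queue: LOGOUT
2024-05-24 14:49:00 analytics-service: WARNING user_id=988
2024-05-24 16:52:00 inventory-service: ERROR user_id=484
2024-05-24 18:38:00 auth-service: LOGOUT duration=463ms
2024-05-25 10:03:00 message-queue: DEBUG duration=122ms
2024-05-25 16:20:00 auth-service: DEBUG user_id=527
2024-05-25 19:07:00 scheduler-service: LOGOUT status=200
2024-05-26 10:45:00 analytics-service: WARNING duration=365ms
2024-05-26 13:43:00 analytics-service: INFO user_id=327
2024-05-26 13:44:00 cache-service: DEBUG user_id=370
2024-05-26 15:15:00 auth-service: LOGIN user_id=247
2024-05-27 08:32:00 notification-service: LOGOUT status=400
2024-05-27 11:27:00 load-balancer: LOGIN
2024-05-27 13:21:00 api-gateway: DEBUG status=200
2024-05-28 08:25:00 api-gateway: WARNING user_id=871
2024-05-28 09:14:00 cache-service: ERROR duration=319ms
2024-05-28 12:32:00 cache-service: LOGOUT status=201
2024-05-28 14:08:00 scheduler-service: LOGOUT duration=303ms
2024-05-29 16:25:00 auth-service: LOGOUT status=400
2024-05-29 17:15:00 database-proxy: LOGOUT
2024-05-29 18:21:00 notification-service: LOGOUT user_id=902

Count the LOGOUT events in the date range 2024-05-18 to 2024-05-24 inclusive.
13

To filter by date range:

1. Date range: 2024-05-18 through 2024-05-24, both dates inclusive
2. Filter for LOGOUT events whose date falls in this range
3. Count matching events: 13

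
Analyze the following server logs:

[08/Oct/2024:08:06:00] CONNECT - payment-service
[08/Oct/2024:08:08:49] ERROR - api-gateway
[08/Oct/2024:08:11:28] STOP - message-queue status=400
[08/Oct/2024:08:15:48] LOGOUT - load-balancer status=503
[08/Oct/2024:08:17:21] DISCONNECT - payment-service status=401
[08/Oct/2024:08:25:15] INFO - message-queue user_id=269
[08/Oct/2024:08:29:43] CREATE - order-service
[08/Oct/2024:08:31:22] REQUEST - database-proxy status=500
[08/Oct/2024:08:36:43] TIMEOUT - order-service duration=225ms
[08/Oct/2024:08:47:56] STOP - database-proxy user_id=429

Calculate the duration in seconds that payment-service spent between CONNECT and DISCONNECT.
681

To calculate state duration:

1. Find CONNECT event for payment-service: 08/Oct/2024:08:06:00
2. Find DISCONNECT event for payment-service: 08/Oct/2024:08:17:21
3. Calculate duration: 08/Oct/2024:08:17:21 - 08/Oct/2024:08:06:00 = 681 seconds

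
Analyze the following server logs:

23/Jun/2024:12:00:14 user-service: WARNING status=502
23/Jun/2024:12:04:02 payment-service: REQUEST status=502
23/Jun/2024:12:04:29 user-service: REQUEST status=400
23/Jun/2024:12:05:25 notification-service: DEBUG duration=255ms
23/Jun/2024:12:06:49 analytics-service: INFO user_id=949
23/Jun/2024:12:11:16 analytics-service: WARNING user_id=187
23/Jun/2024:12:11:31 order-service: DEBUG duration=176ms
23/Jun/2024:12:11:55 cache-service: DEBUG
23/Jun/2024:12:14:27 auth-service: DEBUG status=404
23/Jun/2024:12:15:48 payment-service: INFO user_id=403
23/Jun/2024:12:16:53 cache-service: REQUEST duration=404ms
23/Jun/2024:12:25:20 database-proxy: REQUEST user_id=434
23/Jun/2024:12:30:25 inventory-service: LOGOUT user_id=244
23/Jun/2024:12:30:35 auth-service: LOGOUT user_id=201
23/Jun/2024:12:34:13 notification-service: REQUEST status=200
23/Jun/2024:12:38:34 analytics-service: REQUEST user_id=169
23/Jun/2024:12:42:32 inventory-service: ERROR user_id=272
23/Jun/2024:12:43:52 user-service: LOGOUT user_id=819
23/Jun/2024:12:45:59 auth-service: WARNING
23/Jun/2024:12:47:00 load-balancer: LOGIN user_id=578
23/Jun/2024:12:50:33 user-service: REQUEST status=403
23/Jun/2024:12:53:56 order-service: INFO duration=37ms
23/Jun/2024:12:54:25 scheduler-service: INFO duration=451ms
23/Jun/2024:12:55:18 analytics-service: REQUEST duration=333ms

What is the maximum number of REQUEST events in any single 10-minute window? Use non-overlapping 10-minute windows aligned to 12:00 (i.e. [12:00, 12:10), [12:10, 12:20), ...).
2

To find the burst window:

1. Divide the log period into non-overlapping 10-minute windows starting at 12:00
2. Count REQUEST events in each window
3. Find the window with maximum count
4. Maximum events in a window: 2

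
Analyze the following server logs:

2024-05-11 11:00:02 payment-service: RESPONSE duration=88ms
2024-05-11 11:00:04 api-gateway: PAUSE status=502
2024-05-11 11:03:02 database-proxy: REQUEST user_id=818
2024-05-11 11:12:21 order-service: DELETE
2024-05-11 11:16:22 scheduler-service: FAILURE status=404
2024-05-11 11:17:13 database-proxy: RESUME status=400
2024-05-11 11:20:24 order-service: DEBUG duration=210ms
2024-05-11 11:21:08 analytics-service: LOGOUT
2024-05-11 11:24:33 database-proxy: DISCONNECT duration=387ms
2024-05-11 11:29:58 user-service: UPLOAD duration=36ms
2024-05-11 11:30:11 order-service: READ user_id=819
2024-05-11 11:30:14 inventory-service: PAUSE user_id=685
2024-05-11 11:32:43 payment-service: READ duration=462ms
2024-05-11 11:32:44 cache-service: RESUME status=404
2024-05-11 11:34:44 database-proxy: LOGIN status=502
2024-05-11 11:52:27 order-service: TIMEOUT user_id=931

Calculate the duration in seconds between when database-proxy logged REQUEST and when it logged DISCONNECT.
1291

To find the time between events:

1. Locate the first REQUEST event for database-proxy: 2024-05-11 11:03:02
2. Locate the first DISCONNECT event for database-proxy: 2024-05-11 11:24:33
3. Calculate the difference: 2024-05-11 11:24:33 - 2024-05-11 11:03:02 = 1291 seconds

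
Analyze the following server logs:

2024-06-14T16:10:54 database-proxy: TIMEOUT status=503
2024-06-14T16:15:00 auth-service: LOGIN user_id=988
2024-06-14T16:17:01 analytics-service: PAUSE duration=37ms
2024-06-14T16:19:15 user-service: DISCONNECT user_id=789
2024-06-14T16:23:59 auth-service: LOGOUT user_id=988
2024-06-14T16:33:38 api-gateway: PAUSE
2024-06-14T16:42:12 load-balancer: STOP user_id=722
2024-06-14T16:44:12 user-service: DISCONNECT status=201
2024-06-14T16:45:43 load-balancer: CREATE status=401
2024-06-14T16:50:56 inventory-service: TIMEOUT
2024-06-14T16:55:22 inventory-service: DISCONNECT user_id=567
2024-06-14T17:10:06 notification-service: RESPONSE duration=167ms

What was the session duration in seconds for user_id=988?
539

To calculate session duration:

1. Find LOGIN event for user_id=988: 2024-06-14T16:15:00
2. Find LOGOUT event for user_id=988: 2024-06-14T16:23:59
3. Session duration: 2024-06-14T16:23:59 - 2024-06-14T16:15:00 = 539 seconds (8 minutes)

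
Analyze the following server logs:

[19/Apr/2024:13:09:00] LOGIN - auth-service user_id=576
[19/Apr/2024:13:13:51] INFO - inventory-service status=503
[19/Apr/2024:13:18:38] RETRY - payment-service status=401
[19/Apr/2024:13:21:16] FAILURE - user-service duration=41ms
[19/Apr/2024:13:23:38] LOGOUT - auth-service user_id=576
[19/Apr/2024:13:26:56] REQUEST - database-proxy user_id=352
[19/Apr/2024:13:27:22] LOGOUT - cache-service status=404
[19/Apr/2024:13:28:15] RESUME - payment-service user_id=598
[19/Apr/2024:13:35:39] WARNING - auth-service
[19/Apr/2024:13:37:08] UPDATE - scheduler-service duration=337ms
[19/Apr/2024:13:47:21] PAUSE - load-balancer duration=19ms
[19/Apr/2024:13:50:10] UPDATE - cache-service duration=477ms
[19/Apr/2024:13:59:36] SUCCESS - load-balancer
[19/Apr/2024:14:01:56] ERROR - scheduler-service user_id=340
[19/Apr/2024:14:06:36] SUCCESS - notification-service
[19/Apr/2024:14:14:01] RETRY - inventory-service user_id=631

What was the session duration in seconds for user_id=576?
878

To calculate session duration:

1. Find LOGIN event for user_id=576: 19/Apr/2024:13:09:00
2. Find LOGOUT event for user_id=576: 19/Apr/2024:13:23:38
3. Session duration: 19/Apr/2024:13:23:38 - 19/Apr/2024:13:09:00 = 878 seconds (14 minutes)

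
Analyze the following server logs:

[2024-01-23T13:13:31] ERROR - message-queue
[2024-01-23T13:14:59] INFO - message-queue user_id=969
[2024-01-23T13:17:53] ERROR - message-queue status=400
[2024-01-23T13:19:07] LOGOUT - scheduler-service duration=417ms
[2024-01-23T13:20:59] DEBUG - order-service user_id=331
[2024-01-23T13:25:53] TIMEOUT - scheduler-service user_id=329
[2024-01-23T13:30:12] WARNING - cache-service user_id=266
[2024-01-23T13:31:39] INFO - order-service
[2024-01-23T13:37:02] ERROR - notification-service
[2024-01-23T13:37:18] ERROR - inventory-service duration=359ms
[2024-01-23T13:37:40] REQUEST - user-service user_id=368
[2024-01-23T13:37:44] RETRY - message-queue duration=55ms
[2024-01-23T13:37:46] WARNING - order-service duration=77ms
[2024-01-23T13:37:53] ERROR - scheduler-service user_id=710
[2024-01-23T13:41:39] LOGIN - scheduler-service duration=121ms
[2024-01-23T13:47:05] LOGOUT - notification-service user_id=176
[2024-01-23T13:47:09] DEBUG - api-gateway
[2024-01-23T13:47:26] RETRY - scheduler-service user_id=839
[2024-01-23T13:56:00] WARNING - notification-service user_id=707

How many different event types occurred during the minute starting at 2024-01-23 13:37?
4

To count unique event types:

1. Filter events in the minute starting at 2024-01-23 13:37
2. Extract event types from matching entries
3. Count unique types: 4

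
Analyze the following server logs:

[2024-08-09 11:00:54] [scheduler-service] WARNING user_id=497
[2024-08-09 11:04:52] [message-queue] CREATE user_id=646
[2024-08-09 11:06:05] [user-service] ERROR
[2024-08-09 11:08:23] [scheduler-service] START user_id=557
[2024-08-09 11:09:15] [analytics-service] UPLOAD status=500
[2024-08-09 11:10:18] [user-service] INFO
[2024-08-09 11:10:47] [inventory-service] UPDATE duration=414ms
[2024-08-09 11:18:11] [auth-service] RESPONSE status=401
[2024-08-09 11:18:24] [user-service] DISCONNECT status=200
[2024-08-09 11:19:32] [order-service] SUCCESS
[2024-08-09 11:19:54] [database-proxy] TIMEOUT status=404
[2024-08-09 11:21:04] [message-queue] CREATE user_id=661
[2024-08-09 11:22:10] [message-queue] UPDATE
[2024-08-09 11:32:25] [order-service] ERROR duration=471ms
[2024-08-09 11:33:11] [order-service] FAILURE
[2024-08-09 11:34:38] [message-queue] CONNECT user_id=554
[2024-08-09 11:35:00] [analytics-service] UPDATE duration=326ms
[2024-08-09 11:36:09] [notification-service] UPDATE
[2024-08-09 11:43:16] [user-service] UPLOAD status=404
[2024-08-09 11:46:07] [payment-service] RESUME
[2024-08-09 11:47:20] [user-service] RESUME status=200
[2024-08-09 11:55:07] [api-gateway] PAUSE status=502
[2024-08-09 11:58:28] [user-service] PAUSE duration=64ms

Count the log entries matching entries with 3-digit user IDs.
5

To find matching entries:

1. Pattern to match: entries with 3-digit user IDs
2. Scan each log entry for the pattern
3. Count matches: 5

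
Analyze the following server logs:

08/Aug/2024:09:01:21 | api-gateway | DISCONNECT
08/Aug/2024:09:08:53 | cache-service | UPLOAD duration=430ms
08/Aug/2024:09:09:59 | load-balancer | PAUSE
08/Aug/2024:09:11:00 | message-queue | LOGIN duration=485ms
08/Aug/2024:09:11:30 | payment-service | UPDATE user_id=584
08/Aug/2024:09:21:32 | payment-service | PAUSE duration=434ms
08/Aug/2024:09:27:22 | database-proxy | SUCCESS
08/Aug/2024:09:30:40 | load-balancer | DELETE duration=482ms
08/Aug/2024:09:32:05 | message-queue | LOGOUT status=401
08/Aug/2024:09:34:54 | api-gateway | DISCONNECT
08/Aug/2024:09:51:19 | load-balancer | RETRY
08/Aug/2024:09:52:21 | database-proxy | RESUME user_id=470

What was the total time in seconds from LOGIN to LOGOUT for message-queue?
1265

To calculate state duration:

1. Find LOGIN event for message-queue: 08/Aug/2024:09:11:00
2. Find LOGOUT event for message-queue: 08/Aug/2024:09:32:05
3. Calculate duration: 08/Aug/2024:09:32:05 - 08/Aug/2024:09:11:00 = 1265 seconds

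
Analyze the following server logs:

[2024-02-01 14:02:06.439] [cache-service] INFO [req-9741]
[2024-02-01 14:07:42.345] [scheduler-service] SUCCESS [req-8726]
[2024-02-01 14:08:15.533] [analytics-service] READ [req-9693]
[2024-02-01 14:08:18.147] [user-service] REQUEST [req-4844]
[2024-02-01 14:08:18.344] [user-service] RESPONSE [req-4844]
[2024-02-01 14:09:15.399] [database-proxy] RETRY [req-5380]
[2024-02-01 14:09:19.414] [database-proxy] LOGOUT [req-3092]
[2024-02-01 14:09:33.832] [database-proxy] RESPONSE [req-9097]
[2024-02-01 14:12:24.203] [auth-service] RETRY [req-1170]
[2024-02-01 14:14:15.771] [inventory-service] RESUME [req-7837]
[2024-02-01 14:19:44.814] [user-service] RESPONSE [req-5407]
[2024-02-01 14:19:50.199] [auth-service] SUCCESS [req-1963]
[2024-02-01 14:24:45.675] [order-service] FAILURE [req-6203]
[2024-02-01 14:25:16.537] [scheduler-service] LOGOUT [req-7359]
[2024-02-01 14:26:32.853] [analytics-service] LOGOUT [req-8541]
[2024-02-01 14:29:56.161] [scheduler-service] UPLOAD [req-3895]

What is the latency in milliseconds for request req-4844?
197

To calculate latency:

1. Find REQUEST with id req-4844: 2024-02-01 14:08:18.147
2. Find RESPONSE with id req-4844: 2024-02-01 14:08:18.344
3. Latency: 2024-02-01 14:08:18.344 - 2024-02-01 14:08:18.147 = 197ms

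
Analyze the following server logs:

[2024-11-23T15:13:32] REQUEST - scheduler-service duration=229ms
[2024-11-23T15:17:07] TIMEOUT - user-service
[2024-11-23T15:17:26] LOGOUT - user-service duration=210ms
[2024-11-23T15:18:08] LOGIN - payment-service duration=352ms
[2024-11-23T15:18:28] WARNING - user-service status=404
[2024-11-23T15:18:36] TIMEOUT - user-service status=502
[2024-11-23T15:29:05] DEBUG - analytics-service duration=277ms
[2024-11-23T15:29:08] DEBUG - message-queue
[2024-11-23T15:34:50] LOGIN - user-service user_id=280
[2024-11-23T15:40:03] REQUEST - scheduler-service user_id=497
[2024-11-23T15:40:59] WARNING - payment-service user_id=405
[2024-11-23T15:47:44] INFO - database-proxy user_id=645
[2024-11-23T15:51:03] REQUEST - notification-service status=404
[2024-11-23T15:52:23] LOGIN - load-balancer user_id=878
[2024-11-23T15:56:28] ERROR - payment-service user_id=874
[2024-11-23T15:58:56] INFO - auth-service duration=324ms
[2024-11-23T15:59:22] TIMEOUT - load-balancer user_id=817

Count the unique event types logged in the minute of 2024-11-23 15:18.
3

To count unique event types:

1. Filter events in the minute starting at 2024-11-23 15:18
2. Extract event types from matching entries
3. Count unique types: 3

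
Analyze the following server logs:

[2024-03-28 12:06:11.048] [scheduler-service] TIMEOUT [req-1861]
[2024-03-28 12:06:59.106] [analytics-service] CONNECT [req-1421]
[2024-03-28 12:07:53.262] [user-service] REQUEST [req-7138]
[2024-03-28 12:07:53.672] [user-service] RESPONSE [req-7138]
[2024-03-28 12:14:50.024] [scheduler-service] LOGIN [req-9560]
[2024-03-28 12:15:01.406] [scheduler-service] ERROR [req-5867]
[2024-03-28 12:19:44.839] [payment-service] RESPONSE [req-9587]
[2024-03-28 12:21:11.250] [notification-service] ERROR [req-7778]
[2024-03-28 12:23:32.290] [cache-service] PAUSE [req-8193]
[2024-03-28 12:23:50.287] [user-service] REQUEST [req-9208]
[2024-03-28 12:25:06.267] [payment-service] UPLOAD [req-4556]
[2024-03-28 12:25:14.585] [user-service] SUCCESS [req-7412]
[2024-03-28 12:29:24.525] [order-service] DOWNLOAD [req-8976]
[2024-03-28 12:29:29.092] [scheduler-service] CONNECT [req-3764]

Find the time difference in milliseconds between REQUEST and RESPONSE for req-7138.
410

To calculate latency:

1. Find REQUEST with id req-7138: 2024-03-28 12:07:53.262
2. Find RESPONSE with id req-7138: 2024-03-28 12:07:53.672
3. Latency: 2024-03-28 12:07:53.672 - 2024-03-28 12:07:53.262 = 410ms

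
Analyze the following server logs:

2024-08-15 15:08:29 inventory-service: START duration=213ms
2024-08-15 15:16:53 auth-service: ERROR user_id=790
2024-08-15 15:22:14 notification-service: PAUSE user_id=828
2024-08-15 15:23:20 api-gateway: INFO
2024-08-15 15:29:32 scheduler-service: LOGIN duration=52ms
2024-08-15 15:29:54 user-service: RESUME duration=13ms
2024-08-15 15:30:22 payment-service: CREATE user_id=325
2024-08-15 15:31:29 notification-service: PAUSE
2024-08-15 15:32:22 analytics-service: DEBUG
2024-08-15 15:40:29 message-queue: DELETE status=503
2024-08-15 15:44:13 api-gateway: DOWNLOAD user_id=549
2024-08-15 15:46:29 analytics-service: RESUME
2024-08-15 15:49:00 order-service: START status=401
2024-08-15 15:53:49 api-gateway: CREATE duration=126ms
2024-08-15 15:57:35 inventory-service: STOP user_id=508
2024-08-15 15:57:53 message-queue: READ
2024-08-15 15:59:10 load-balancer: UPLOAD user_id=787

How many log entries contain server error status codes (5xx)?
1

To find matching entries:

1. Pattern to match: server error status codes (5xx)
2. Scan each log entry for the pattern
3. Count matches: 1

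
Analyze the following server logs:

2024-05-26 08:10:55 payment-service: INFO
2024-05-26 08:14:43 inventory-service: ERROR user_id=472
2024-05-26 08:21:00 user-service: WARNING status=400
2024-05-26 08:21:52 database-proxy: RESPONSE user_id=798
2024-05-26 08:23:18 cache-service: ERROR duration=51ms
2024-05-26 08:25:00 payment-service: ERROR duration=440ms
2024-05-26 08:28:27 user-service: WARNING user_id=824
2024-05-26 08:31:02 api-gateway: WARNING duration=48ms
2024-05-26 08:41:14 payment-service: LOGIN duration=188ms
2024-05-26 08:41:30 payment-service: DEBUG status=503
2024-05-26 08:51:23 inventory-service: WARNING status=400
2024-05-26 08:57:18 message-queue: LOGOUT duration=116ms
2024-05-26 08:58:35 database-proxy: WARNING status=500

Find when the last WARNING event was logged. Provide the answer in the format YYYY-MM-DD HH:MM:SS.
2024-05-26 08:58:35

To find the last event:

1. Filter for all WARNING events
2. Sort by timestamp
3. Select the last one
4. Timestamp: 2024-05-26 08:58:35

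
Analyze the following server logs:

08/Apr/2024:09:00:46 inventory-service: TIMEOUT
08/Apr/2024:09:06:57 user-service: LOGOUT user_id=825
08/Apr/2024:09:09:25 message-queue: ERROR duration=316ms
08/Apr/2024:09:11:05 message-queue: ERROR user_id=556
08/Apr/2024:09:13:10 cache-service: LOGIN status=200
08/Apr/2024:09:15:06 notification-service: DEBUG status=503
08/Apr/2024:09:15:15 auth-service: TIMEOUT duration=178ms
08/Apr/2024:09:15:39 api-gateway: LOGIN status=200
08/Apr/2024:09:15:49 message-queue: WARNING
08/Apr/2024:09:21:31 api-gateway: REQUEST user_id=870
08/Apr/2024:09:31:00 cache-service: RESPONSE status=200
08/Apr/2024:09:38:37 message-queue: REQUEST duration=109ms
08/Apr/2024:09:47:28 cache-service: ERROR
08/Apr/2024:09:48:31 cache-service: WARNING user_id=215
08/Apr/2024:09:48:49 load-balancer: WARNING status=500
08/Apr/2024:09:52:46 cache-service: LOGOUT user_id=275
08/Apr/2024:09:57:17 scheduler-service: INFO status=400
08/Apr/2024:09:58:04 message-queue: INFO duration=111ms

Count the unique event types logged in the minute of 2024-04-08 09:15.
4

To count unique event types:

1. Filter events in the minute starting at 2024-04-08 09:15
2. Extract event types from matching entries
3. Count unique types: 4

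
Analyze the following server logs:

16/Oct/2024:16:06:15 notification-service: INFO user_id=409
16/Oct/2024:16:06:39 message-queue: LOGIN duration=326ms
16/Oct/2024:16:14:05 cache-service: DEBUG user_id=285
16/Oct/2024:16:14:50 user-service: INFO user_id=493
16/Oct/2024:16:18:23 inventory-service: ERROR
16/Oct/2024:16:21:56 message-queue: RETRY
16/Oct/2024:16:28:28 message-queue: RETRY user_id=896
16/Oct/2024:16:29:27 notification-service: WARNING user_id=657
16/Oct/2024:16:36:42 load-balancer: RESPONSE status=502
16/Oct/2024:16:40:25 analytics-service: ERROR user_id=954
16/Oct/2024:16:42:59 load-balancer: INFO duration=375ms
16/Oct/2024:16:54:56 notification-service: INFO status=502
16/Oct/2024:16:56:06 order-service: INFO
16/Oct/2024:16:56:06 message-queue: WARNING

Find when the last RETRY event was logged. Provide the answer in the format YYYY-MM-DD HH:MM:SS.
2024-10-16 16:28:28

To find the last event:

1. Filter for all RETRY events
2. Sort by timestamp
3. Select the last one
4. Timestamp: 2024-10-16 16:28:28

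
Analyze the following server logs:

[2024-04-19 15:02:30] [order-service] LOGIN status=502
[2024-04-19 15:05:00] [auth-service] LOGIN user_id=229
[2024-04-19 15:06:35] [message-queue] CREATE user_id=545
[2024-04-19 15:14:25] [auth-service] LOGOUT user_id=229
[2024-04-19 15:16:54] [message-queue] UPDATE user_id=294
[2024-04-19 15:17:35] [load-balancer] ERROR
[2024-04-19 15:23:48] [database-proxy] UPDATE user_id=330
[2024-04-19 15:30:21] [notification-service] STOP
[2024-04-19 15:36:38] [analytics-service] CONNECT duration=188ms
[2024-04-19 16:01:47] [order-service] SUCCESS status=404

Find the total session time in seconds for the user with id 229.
565

To calculate session duration:

1. Find LOGIN event for user_id=229: 2024-04-19 15:05:00
2. Find LOGOUT event for user_id=229: 2024-04-19 15:14:25
3. Session duration: 2024-04-19 15:14:25 - 2024-04-19 15:05:00 = 565 seconds (9 minutes)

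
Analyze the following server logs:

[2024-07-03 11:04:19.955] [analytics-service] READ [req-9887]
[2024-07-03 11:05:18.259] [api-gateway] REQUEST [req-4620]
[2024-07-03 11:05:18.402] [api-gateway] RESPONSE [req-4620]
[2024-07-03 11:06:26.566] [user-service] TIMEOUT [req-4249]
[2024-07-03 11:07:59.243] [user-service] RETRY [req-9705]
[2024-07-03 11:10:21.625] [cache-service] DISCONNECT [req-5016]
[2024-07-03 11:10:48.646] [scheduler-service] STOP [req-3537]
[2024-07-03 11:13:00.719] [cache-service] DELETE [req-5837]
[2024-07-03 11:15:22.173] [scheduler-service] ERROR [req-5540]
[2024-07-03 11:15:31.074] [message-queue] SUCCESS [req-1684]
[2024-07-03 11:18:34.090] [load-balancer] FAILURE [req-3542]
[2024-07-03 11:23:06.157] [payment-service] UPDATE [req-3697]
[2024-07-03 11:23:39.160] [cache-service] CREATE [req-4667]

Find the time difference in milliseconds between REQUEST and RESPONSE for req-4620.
143

To calculate latency:

1. Find REQUEST with id req-4620: 2024-07-03 11:05:18.259
2. Find RESPONSE with id req-4620: 2024-07-03 11:05:18.402
3. Latency: 2024-07-03 11:05:18.402 - 2024-07-03 11:05:18.259 = 143ms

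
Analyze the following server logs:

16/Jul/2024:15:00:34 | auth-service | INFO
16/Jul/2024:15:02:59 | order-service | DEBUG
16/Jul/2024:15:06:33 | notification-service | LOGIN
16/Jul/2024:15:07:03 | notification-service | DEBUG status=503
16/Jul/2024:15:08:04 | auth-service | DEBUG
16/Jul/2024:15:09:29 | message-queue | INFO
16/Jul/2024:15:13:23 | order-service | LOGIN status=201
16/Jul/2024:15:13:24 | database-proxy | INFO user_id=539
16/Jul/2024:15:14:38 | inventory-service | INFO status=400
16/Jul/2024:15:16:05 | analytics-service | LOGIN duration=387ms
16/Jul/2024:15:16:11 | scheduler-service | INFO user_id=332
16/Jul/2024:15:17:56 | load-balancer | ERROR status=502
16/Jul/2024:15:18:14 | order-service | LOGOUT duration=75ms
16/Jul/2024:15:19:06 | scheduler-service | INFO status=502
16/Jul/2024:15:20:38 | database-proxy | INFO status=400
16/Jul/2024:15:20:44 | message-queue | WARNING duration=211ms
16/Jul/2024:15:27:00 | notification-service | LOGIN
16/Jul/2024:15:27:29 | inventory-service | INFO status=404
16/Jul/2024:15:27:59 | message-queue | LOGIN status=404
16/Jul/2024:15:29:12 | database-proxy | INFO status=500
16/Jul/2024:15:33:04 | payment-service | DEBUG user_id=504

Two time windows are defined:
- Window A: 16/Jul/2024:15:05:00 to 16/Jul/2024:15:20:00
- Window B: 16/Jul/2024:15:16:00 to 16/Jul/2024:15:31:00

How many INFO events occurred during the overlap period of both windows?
2

To find overlap events:

1. Window A: 16/Jul/2024:15:05:00 to 16/Jul/2024:15:20:00
2. Window B: 16/Jul/2024:15:16:00 to 16/Jul/2024:15:31:00
3. Overlap period: 16/Jul/2024:15:16:00 to 16/Jul/2024:15:20:00
4. Count INFO events in overlap: 2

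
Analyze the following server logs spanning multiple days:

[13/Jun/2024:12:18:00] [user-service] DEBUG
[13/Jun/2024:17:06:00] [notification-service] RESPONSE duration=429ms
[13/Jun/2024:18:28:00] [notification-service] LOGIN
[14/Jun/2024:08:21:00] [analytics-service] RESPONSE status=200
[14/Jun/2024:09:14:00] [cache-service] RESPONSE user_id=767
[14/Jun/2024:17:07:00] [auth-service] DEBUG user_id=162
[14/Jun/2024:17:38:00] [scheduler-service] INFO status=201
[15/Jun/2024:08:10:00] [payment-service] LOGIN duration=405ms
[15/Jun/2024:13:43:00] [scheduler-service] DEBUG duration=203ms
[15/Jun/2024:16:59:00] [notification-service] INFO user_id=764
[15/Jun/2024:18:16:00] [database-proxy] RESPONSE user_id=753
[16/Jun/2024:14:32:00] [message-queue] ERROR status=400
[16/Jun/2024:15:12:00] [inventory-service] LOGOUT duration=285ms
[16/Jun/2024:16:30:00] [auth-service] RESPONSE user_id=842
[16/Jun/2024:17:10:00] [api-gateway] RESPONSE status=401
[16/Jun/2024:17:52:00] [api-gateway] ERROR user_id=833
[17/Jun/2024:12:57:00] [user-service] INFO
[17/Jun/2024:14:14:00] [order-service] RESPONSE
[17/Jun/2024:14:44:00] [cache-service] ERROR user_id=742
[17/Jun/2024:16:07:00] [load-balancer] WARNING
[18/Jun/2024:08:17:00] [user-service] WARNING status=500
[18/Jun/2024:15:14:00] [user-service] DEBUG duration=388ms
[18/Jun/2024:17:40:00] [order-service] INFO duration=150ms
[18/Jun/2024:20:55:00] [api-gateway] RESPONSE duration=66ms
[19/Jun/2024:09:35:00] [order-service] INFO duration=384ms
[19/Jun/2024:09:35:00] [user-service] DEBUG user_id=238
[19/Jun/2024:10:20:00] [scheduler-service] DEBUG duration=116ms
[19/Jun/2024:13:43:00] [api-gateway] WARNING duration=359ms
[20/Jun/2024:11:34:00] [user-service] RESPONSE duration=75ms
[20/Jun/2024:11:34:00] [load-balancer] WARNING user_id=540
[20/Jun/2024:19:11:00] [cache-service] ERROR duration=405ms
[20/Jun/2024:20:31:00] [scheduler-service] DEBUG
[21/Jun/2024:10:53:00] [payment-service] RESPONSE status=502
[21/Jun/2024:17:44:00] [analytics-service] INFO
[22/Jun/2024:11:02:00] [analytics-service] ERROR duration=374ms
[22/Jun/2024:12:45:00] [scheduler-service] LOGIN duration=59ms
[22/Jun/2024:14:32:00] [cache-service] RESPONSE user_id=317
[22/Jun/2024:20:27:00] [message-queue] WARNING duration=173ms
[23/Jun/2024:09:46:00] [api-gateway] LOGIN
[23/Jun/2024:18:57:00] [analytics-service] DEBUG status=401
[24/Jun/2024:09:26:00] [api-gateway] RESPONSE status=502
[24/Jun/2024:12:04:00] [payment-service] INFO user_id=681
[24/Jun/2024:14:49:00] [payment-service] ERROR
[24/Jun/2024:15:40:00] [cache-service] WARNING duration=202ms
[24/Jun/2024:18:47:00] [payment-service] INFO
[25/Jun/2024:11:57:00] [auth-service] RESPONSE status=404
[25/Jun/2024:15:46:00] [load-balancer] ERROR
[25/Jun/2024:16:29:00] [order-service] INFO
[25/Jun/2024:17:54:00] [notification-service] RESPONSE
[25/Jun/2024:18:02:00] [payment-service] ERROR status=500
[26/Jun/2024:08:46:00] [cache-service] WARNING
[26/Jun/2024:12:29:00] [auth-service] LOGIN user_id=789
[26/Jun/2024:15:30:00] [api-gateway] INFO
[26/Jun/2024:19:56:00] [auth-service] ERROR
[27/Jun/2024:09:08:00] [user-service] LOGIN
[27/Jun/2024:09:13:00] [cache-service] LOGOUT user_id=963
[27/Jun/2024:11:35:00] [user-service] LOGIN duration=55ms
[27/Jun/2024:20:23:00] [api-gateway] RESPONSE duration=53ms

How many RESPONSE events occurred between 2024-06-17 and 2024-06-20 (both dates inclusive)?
3

To filter by date range:

1. Date range: 2024-06-17 through 2024-06-20, both dates inclusive
2. Filter for RESPONSE events whose date falls in this range
3. Count matching events: 3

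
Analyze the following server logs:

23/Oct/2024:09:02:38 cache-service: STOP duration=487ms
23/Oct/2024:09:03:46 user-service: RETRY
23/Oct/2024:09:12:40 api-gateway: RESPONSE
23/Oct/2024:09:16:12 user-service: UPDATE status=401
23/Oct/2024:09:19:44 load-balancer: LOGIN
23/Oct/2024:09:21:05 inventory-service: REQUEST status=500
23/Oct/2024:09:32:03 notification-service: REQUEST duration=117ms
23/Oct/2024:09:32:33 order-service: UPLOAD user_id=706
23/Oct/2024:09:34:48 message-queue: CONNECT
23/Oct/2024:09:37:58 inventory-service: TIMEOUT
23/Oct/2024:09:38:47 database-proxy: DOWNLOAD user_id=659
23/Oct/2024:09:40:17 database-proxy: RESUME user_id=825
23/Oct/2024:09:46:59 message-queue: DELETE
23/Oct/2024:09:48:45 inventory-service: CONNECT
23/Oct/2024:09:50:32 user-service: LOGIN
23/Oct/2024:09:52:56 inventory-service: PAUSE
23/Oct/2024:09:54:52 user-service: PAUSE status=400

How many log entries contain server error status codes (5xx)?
1

To find matching entries:

1. Pattern to match: server error status codes (5xx)
2. Scan each log entry for the pattern
3. Count matches: 1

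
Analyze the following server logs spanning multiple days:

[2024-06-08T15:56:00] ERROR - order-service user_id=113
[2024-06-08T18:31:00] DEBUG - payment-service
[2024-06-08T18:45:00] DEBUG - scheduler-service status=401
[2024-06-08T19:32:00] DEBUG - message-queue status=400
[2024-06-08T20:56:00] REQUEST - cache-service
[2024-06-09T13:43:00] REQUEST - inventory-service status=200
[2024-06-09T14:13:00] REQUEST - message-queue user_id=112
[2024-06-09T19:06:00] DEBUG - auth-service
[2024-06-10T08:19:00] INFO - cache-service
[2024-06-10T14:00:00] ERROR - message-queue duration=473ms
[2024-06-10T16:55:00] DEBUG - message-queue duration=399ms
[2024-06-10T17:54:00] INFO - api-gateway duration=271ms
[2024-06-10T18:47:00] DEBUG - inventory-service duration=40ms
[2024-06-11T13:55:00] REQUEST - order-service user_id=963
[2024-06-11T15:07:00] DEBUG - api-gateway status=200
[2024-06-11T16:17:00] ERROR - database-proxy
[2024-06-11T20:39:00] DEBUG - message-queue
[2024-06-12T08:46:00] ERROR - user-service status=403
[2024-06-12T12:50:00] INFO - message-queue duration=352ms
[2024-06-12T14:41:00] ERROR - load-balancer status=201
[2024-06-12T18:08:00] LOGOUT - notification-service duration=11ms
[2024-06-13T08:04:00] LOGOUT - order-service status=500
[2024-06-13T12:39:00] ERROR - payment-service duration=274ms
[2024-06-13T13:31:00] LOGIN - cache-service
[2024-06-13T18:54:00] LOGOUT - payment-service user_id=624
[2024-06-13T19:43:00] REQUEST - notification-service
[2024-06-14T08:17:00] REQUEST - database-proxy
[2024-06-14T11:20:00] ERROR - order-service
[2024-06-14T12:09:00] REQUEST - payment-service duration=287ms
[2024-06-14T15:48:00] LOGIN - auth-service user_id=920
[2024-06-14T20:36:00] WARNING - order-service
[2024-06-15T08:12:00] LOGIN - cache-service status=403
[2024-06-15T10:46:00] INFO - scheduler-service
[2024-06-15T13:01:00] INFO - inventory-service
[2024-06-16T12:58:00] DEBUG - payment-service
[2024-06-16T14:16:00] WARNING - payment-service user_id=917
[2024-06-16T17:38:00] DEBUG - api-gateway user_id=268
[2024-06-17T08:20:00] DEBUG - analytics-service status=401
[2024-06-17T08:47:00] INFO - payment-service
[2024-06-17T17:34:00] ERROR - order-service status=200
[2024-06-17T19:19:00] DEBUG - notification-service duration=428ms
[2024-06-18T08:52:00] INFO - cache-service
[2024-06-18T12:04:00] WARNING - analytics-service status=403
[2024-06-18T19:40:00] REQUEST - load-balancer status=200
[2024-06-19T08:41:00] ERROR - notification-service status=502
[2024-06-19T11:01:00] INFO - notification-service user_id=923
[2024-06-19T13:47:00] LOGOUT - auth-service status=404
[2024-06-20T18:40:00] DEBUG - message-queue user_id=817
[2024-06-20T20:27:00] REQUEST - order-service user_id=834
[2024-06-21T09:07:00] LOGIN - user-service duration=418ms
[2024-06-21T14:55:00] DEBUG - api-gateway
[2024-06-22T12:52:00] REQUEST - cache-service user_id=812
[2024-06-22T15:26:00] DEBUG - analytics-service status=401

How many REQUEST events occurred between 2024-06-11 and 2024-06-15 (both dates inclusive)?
4

To filter by date range:

1. Date range: 2024-06-11 through 2024-06-15, both dates inclusive
2. Filter for REQUEST events whose date falls in this range
3. Count matching events: 4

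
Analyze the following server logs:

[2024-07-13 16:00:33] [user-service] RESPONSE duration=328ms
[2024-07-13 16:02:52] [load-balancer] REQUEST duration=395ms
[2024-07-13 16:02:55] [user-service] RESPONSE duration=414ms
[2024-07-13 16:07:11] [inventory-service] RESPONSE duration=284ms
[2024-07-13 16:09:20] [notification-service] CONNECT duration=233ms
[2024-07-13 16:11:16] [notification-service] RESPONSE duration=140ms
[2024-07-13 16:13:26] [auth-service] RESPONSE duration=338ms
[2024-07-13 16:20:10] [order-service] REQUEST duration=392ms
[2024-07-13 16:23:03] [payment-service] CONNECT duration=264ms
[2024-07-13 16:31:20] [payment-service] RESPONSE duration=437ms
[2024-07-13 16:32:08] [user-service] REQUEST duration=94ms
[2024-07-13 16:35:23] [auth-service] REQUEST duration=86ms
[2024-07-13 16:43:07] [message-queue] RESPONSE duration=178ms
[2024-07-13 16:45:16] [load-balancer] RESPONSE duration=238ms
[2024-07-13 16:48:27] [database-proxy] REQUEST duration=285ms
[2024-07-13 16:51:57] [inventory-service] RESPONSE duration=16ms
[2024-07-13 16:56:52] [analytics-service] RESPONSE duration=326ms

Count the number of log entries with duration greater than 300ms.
7

To count timeouts:

1. Threshold: 300ms
2. Extract duration from each log entry
3. Count entries where duration > 300
4. Timeout count: 7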